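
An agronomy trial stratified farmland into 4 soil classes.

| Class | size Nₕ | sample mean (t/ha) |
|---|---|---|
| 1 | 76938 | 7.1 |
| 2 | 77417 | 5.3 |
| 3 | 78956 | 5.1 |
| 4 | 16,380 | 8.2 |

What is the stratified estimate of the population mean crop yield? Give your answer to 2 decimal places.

N = 76938 + 77417 + 78956 + 16380 = 249691.
Weight each subgroup mean by Nₕ/N and sum.
Σ Nₕx̄ₕ = 76938·7.1 + 77417·5.3 + 78956·5.1 + 16380·8.2 = 546259.8 + 410310.1 + 402675.6 + 134316 = 1493561.5.
Divide by N: 1493561.5 / 249691 = 5.9816... → 5.98.

5.98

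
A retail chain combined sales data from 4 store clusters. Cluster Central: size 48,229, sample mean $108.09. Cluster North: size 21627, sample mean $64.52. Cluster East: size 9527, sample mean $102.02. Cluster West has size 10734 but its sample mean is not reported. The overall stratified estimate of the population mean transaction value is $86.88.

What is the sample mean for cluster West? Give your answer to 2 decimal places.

23.19

Σ Nₕx̄ₕ = N·μ, so 10734·x̄_West = 90117·86.88 − (48229·108.09 + 21627·64.52 + 9527·102.02).
= 7829364.96 − 7580391.19 = 248973.77.
x̄_West = 248973.77 / 10734 = 23.1949... → 23.19.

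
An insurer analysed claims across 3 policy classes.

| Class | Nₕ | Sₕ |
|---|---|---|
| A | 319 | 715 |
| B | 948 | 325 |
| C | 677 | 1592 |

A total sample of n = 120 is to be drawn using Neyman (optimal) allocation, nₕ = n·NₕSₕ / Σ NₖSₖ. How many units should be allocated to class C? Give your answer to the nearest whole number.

80

Σ NₕSₕ = 319·715 + 948·325 + 677·1592 = 1613969.
Share for C: 1077784/1613969 = 0.66778.
n_C = 120 × 0.66778 = 80.134... → 80.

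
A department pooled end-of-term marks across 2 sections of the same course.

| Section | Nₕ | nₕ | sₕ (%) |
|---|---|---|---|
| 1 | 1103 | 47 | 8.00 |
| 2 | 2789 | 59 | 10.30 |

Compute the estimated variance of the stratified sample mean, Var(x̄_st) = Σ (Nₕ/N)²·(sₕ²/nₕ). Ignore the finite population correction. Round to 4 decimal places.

N = 3892. Term for each stratum: Wₕ²sₕ²/nₕ.
Var(x̄_st) = 0.1093673 + 0.9233658 = 1.0327331 → 1.0327.

1.0327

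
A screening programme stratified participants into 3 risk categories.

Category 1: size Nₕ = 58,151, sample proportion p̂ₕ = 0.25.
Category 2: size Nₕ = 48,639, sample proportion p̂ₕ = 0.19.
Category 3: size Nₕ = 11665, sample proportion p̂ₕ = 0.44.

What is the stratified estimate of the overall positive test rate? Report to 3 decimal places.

0.244

Wₕ = Nₕ/N with N = 118455: 0.4909, 0.4106, 0.0985.
p̂_st = 0.4909·0.25 + 0.4106·0.19 + 0.0985·0.44 ≈ 0.24407... → 0.244.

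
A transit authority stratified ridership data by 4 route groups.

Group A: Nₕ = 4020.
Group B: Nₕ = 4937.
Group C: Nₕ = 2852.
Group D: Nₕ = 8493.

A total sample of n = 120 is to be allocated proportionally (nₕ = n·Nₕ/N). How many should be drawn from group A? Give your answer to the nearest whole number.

24

Share of group A = 4020/20302 = 0.19801.
Allocate 120 × 0.19801 = 23.761... → 24.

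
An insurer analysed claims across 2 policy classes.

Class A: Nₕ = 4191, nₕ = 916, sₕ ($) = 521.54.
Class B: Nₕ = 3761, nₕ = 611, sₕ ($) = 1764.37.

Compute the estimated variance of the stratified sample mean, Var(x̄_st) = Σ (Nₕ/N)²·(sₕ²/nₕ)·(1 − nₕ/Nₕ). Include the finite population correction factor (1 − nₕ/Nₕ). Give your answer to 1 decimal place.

1019.0

N = 7952; Wₕ = Nₕ/N.
class A: (4191/7952)²·521.54²/916·(1 − 916/4191) = 64.4549
class B: (3761/7952)²·1764.37²/611·(1 − 611/3761) = 954.5513
Sum = 1019.0062 → 1019.0.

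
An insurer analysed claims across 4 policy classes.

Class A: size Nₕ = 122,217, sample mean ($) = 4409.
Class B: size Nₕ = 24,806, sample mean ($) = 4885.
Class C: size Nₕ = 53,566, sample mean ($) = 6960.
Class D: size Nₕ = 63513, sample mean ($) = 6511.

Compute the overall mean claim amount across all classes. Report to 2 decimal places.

N = 264102; weights Wₕ = Nₕ/N = (0.4628, 0.0939, 0.2028, 0.2405).
x̄_st = Σ Wₕ·x̄ₕ = 0.4628·4409 + 0.0939·4885 + 0.2028·6960 + 0.2405·6511 ≈ 5476.6135...
→ 5476.61.

5476.61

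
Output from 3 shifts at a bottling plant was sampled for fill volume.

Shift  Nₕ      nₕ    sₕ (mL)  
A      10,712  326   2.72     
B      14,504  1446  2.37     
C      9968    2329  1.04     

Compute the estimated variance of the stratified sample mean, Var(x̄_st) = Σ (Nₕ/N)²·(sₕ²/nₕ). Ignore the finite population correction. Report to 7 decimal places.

0.0028010

N = 35184; Wₕ = Nₕ/N.
shift A: (10712/35184)²·2.72²/326 = 0.0021036375
shift B: (14504/35184)²·2.37²/1446 = 0.0006601058
shift C: (9968/35184)²·1.04²/2329 = 0.0000372754
Sum = 0.0028010188 → 0.0028010.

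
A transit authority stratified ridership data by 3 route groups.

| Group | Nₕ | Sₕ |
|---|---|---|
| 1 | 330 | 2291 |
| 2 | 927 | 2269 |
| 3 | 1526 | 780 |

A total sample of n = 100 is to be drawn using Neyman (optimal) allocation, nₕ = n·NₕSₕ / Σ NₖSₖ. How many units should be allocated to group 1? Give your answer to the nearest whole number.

1: NₕSₕ = 330·2291 = 756030
2: NₕSₕ = 927·2269 = 2103363
3: NₕSₕ = 1526·780 = 1190280
Σ NₕSₕ = 4049673.
n_1 = 100·756030/4049673 = 18.669... → 19.

19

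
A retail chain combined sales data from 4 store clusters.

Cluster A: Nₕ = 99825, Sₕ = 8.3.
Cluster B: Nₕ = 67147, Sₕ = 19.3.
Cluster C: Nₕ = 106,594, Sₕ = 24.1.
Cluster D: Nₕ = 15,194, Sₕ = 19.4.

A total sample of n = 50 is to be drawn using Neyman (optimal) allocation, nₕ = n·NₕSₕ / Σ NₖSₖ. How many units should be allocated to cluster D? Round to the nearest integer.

Σ NₕSₕ = 99825·8.3 + 67147·19.3 + 106594·24.1 + 15194·19.4 = 4988163.6.
Share for D: 294763.6/4988163.6 = 0.05909.
n_D = 50 × 0.05909 = 2.955... → 3.

3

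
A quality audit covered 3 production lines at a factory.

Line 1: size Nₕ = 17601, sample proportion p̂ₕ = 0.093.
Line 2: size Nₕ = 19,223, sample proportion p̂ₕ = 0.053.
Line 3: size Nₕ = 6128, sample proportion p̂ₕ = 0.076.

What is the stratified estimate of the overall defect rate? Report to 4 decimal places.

0.0727

Wₕ = Nₕ/N with N = 42952: 0.4098, 0.4475, 0.1427.
p̂_st = 0.4098·0.093 + 0.4475·0.053 + 0.1427·0.076 ≈ 0.072673... → 0.0727.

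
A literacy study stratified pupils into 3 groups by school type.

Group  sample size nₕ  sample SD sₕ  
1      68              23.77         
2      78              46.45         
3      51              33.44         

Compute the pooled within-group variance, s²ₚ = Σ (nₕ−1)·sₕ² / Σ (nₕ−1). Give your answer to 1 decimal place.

1: (68−1)·23.77² = 67·565.0129 = 37855.8643
2: (78−1)·46.45² = 77·2157.6025 = 166135.3925
3: (51−1)·33.44² = 50·1118.2336 = 55911.68
Numerator = 259902.9368; denominator = Σ(nₕ−1) = 194.
s²ₚ = 259902.9368/194 = 1339.706... → 1339.7.

1339.7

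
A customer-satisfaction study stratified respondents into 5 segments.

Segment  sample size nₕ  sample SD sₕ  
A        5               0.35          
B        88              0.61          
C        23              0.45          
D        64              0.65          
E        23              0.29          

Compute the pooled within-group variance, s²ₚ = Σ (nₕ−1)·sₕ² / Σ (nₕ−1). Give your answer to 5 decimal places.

Degrees of freedom: 4 + 87 + 22 + 63 + 22 = 198.
Σ(nₕ−1)sₕ² = 4·0.1225 + 87·0.3721 + 22·0.2025 + 63·0.4225 + 22·0.0841 = 65.7854.
s²ₚ = 65.7854 / 198 = 0.3322495... → 0.33225.

0.33225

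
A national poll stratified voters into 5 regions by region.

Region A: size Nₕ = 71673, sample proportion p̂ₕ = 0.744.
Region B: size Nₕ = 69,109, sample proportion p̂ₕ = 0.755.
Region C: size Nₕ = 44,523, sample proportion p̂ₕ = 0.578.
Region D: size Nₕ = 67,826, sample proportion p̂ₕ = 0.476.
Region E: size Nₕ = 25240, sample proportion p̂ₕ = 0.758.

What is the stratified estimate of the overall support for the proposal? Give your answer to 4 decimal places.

0.6562

Wₕ = Nₕ/N with N = 278371: 0.2575, 0.2483, 0.1599, 0.2437, 0.0907.
p̂_st = 0.2575·0.744 + 0.2483·0.755 + 0.1599·0.578 + 0.2437·0.476 + 0.0907·0.758 ≈ 0.656151... → 0.6562.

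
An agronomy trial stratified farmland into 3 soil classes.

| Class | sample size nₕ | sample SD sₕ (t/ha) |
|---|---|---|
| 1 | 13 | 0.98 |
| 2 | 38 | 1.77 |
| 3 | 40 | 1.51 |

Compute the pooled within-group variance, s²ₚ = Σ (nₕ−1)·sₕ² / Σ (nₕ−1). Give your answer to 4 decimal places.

Degrees of freedom: 12 + 37 + 39 = 88.
Σ(nₕ−1)sₕ² = 12·0.9604 + 37·3.1329 + 39·2.2801 = 216.366.
s²ₚ = 216.366 / 88 = 2.458705... → 2.4587.

2.4587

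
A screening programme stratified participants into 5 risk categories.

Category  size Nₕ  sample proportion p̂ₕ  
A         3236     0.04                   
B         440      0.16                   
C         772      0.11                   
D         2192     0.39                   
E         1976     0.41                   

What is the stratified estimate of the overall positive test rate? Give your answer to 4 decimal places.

Wₕ = Nₕ/N with N = 8616: 0.3756, 0.0511, 0.0896, 0.2544, 0.2293.
p̂_st = 0.3756·0.04 + 0.0511·0.16 + 0.0896·0.11 + 0.2544·0.39 + 0.2293·0.41 ≈ 0.226300... → 0.2263.

0.2263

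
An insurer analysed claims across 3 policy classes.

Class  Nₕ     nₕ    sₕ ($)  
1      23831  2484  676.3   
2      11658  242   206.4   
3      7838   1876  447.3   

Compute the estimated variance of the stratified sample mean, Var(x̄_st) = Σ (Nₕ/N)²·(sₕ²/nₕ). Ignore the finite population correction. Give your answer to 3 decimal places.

71.940

N = 43327; Wₕ = Nₕ/N.
class 1: (23831/43327)²·676.3²/2484 = 55.705038
class 2: (11658/43327)²·206.4²/242 = 12.744855
class 3: (7838/43327)²·447.3²/1876 = 3.490264
Sum = 71.940157 → 71.940.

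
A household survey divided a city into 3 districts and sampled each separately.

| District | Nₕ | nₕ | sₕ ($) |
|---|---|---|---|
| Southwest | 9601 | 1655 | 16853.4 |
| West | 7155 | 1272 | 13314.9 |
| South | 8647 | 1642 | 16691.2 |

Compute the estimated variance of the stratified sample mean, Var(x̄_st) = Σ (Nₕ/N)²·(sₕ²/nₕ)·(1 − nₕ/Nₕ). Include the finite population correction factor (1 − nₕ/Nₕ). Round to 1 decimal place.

45306.8

N = 25403. Term for each stratum: Wₕ²sₕ²/nₕ·(1−nₕ/Nₕ).
Var(x̄_st) = 20289.5340 + 9091.3249 + 15925.9575 = 45306.8163 → 45306.8.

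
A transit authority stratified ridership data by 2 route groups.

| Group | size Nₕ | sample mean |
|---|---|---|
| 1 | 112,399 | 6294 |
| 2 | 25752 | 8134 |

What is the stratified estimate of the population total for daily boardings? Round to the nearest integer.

916906074

1: 112399·6294 = 707439306
2: 25752·8134 = 209466768
τ̂ = Σ Nₕx̄ₕ = 916906074.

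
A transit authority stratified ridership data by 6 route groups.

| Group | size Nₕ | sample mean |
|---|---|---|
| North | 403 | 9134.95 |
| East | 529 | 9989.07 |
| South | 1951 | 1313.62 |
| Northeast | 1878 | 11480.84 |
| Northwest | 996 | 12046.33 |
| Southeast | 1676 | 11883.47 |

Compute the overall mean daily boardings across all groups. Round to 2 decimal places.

8745.37

N = 7433; weights Wₕ = Nₕ/N = (0.0542, 0.0712, 0.2625, 0.2527, 0.1340, 0.2255).
x̄_st = Σ Wₕ·x̄ₕ = 0.0542·9134.95 + 0.0712·9989.07 + 0.2625·1313.62 + 0.2527·11480.84 + 0.1340·12046.33 + 0.2255·11883.47 ≈ 8745.3698...
→ 8745.37.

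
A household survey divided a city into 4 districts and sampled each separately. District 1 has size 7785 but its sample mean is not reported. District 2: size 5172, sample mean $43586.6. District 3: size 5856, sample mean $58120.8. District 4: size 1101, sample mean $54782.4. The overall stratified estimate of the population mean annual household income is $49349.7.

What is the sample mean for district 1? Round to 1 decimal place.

Σ Nₕx̄ₕ = N·μ, so 7785·x̄_1 = 19914·49349.7 − (5172·43586.6 + 5856·58120.8 + 1101·54782.4).
= 982749925.8 − 626100722.4 = 356649203.4.
x̄_1 = 356649203.4 / 7785 = 45812.358... → 45812.4.

45812.4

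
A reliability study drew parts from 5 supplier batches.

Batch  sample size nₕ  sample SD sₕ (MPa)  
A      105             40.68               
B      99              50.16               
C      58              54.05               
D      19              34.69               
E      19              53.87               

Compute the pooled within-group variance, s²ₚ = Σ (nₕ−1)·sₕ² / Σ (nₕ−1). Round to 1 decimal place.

Degrees of freedom: 104 + 98 + 57 + 18 + 18 = 295.
Σ(nₕ−1)sₕ² = 104·1654.8624 + 98·2516.0256 + 57·2921.4025 + 18·1203.3961 + 18·2901.9769 = 659092.8549.
s²ₚ = 659092.8549 / 295 = 2234.213... → 2234.2.

2234.2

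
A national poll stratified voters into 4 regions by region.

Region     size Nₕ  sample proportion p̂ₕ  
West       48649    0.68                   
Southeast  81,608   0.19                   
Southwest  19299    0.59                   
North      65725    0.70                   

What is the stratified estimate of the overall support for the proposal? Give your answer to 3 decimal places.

0.492

Wₕ = Nₕ/N with N = 215281: 0.2260, 0.3791, 0.0896, 0.3053.
p̂_st = 0.2260·0.68 + 0.3791·0.19 + 0.0896·0.59 + 0.3053·0.70 ≈ 0.49229... → 0.492.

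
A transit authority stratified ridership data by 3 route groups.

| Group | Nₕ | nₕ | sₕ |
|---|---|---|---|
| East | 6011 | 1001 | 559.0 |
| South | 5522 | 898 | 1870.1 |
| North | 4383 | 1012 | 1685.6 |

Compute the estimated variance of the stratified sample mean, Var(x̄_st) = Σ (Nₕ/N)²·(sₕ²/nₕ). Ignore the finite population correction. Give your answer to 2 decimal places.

726.23

N = 15916; Wₕ = Nₕ/N.
group East: (6011/15916)²·559.0²/1001 = 44.52615
group South: (5522/15916)²·1870.1²/898 = 468.78992
group North: (4383/15916)²·1685.6²/1012 = 212.91370
Sum = 726.22977 → 726.23.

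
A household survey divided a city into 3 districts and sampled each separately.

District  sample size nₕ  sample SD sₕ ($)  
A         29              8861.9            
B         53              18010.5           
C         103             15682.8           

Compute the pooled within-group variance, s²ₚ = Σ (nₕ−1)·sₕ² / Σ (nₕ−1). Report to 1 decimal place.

A: (29−1)·8861.9² = 28·78533271.61 = 2198931605.08
B: (53−1)·18010.5² = 52·324378110.25 = 16867661733
C: (103−1)·15682.8² = 102·245950215.84 = 25086922015.68
Numerator = 44153515353.76; denominator = Σ(nₕ−1) = 182.
s²ₚ = 44153515353.76/182 = 242601732.713... → 242601732.7.

242601732.7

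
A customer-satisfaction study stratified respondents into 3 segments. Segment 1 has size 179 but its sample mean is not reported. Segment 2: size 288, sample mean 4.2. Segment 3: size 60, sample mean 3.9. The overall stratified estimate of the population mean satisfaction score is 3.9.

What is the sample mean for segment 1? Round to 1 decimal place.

3.4

N = 179 + 288 + 60 = 527.
Overall total = μ·N = 3.9·527 = 2055.3.
Subtract the known strata: 288·4.2 + 60·3.9 = 1443.6.
Remaining total for segment 1: 2055.3 − 1443.6 = 611.7.
Divide by its size: 611.7 / 179 = 3.417... → 3.4.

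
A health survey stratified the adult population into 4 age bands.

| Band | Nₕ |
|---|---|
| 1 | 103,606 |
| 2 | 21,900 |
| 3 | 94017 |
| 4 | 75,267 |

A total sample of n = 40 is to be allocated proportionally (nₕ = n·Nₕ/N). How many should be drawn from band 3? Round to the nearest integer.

N = 103606 + 21900 + 94017 + 75267 = 294790.
n_3 = 40·94017/294790 = 12.757... → 13.

13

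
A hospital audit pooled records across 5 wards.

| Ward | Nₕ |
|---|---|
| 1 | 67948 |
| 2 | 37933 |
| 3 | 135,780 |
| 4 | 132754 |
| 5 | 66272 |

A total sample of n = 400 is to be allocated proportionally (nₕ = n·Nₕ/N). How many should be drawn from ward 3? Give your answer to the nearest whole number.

N = 67948 + 37933 + 135780 + 132754 + 66272 = 440687.
n_3 = 400·135780/440687 = 123.244... → 123.

123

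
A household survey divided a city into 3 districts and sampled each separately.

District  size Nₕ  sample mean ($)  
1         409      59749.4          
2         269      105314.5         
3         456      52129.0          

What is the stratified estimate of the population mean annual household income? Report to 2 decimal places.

N = 1134; weights Wₕ = Nₕ/N = (0.3607, 0.2372, 0.4021).
x̄_st = Σ Wₕ·x̄ₕ = 0.3607·59749.4 + 0.2372·105314.5 + 0.4021·52129.0 ≈ 67493.7646...
→ 67493.76.

67493.76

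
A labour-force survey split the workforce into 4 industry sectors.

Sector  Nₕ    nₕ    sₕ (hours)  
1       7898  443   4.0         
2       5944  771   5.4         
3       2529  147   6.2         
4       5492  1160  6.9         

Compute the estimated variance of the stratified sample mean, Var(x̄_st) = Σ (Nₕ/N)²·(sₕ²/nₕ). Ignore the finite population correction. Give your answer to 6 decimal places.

N = 21863; Wₕ = Nₕ/N.
sector 1: (7898/21863)²·4.0²/443 = 0.004713364
sector 2: (5944/21863)²·5.4²/771 = 0.002795576
sector 3: (2529/21863)²·6.2²/147 = 0.003499002
sector 4: (5492/21863)²·6.9²/1160 = 0.002589893
Sum = 0.013597834 → 0.013598.

0.013598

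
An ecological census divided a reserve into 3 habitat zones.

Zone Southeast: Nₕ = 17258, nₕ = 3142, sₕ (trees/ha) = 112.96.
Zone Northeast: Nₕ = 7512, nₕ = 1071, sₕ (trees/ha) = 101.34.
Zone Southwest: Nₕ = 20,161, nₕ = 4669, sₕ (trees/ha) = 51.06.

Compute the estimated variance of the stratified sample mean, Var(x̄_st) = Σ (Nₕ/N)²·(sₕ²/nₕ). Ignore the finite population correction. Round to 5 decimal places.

0.97961

N = 44931; Wₕ = Nₕ/N.
zone Southeast: (17258/44931)²·112.96²/3142 = 0.59914501
zone Northeast: (7512/44931)²·101.34²/1071 = 0.26803488
zone Southwest: (20161/44931)²·51.06²/4669 = 0.11242677
Sum = 0.97960666 → 0.97961.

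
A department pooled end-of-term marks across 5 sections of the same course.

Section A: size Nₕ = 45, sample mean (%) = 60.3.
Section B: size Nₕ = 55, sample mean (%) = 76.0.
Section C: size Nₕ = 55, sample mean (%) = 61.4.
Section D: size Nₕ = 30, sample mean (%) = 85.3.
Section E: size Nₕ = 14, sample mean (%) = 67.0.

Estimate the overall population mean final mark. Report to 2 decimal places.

69.18

x̄_st = (Σ Nₕx̄ₕ) / (Σ Nₕ) = (45·60.3 + 55·76.0 + 55·61.4 + 30·85.3 + 14·67.0) / 199
= 13767.5 / 199 = 69.1834... → 69.18.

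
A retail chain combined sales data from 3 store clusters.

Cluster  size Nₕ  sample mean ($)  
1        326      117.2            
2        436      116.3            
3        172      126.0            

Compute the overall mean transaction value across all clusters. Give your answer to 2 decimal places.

118.40

x̄_st = (Σ Nₕx̄ₕ) / (Σ Nₕ) = (326·117.2 + 436·116.3 + 172·126.0) / 934
= 110586 / 934 = 118.4004... → 118.40.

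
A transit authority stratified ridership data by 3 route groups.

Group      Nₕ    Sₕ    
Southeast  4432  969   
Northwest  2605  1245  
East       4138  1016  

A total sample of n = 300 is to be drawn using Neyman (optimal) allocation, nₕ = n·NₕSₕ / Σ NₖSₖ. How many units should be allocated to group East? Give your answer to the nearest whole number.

107

Σ NₕSₕ = 4432·969 + 2605·1245 + 4138·1016 = 11742041.
Share for East: 4204208/11742041 = 0.35805.
n_East = 300 × 0.35805 = 107.414... → 107.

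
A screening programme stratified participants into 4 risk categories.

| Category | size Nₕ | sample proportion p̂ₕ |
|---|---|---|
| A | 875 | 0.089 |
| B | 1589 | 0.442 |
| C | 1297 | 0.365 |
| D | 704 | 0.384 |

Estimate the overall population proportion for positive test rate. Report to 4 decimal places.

0.3413

Wₕ = Nₕ/N with N = 4465: 0.1960, 0.3559, 0.2905, 0.1577.
p̂_st = 0.1960·0.089 + 0.3559·0.442 + 0.2905·0.365 + 0.1577·0.384 ≈ 0.341311... → 0.3413.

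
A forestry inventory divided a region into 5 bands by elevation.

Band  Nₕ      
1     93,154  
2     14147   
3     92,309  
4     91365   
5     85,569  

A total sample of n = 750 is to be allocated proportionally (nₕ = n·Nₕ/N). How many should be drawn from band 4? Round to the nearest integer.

182

N = 93154 + 14147 + 92309 + 91365 + 85569 = 376544.
n_4 = 750·91365/376544 = 181.981... → 182.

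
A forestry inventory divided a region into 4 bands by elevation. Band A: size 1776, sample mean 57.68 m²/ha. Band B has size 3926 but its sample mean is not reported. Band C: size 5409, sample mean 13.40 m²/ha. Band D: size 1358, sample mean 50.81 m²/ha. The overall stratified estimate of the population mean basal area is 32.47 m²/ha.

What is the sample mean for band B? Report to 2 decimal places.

41.00

Σ Nₕx̄ₕ = N·μ, so 3926·x̄_B = 12469·32.47 − (1776·57.68 + 5409·13.40 + 1358·50.81).
= 404868.43 − 243920.26 = 160948.17.
x̄_B = 160948.17 / 3926 = 40.9955... → 41.00.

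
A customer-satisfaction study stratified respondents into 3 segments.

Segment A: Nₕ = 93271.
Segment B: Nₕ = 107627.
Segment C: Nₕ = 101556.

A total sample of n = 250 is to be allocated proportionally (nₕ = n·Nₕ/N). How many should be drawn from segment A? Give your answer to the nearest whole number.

N = 93271 + 107627 + 101556 = 302454.
n_A = 250·93271/302454 = 77.095... → 77.

77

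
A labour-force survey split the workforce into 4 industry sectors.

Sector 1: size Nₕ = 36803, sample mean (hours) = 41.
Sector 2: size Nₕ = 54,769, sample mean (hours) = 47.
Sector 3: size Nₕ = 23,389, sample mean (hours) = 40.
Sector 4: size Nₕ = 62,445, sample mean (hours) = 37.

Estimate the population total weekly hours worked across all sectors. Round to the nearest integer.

1: 36803·41 = 1508923
2: 54769·47 = 2574143
3: 23389·40 = 935560
4: 62445·37 = 2310465
τ̂ = Σ Nₕx̄ₕ = 7329091.

7329091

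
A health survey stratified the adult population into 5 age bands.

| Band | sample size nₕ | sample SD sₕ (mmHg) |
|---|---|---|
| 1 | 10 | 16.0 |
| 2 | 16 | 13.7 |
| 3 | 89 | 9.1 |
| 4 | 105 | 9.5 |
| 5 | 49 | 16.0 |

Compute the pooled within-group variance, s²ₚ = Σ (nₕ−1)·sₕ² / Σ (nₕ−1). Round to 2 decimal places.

129.09

Degrees of freedom: 9 + 15 + 88 + 104 + 48 = 264.
Σ(nₕ−1)sₕ² = 9·256 + 15·187.69 + 88·82.81 + 104·90.25 + 48·256 = 34080.63.
s²ₚ = 34080.63 / 264 = 129.0933... → 129.09.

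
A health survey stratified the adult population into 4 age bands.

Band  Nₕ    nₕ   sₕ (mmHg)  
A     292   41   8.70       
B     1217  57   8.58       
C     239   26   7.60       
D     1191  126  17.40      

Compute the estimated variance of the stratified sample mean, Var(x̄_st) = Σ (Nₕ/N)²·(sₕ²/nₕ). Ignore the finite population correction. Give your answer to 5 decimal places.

0.64896

N = 2939. Term for each stratum: Wₕ²sₕ²/nₕ.
Var(x̄_st) = 0.01822305 + 0.22145307 + 0.01469097 + 0.39459566 = 0.64896275 → 0.64896.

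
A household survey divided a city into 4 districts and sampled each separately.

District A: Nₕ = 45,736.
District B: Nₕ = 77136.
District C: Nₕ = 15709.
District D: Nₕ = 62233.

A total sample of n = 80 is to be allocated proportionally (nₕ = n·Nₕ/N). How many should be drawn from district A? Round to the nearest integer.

18

Share of district A = 45736/200814 = 0.22775.
Allocate 80 × 0.22775 = 18.220... → 18.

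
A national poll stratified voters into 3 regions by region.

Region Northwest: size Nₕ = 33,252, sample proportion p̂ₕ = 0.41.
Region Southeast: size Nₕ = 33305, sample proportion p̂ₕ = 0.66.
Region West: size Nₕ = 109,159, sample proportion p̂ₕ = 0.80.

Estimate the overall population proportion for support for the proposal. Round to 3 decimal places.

Wₕ = Nₕ/N with N = 175716: 0.1892, 0.1895, 0.6212.
p̂_st = 0.1892·0.41 + 0.1895·0.66 + 0.6212·0.80 ≈ 0.69966... → 0.700.

0.700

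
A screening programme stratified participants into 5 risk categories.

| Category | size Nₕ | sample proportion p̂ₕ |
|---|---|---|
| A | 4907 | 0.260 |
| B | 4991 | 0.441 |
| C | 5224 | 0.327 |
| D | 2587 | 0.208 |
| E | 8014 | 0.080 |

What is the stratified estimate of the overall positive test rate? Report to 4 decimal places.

0.2474

N = 4907 + 4991 + 5224 + 2587 + 8014 = 25723.
Overall proportion = Σ (Nₕ/N)·p̂ₕ.
Σ Nₕp̂ₕ = 1275.82 + 2201.031 + 1708.248 + 538.096 + 641.12 = 6364.315.
6364.315 / 25723 = 0.247417... → 0.2474.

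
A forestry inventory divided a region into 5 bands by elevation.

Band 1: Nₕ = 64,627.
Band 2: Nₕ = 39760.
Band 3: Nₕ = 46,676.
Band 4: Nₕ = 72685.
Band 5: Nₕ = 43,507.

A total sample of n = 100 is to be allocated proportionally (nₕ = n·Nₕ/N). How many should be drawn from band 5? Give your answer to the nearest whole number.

N = 64627 + 39760 + 46676 + 72685 + 43507 = 267255.
n_5 = 100·43507/267255 = 16.279... → 16.

16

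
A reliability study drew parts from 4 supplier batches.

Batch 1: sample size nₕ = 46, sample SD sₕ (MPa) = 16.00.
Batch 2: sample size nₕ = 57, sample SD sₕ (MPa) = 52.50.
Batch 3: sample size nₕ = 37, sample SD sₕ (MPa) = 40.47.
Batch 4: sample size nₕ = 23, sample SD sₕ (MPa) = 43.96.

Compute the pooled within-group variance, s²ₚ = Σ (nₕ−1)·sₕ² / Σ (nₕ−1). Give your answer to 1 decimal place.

1: (46−1)·16.00² = 45·256 = 11520
2: (57−1)·52.50² = 56·2756.25 = 154350
3: (37−1)·40.47² = 36·1637.8209 = 58961.5524
4: (23−1)·43.96² = 22·1932.4816 = 42514.5952
Numerator = 267346.1476; denominator = Σ(nₕ−1) = 159.
s²ₚ = 267346.1476/159 = 1681.422... → 1681.4.

1681.4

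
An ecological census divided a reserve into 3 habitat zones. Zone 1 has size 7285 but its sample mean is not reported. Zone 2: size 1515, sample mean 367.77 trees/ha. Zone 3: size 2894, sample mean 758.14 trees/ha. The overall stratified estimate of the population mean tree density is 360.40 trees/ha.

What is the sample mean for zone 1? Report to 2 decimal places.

200.86

Σ Nₕx̄ₕ = N·μ, so 7285·x̄_1 = 11694·360.40 − (1515·367.77 + 2894·758.14).
= 4214517.6 − 2751228.71 = 1463288.89.
x̄_1 = 1463288.89 / 7285 = 200.8633... → 200.86.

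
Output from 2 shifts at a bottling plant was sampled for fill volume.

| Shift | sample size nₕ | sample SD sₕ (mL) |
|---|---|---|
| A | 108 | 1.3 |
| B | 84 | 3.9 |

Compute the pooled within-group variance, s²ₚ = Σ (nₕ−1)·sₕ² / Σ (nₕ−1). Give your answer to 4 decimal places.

7.5961

Degrees of freedom: 107 + 83 = 190.
Σ(nₕ−1)sₕ² = 107·1.69 + 83·15.21 = 1443.26.
s²ₚ = 1443.26 / 190 = 7.596105... → 7.5961.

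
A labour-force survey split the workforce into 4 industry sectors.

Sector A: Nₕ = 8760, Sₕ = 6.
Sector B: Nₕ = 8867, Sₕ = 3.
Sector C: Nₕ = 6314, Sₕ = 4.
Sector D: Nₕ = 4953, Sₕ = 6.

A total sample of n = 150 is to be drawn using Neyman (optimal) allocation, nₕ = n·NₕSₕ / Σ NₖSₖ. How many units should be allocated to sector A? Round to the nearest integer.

Σ NₕSₕ = 8760·6 + 8867·3 + 6314·4 + 4953·6 = 134135.
Share for A: 52560/134135 = 0.39184.
n_A = 150 × 0.39184 = 58.777... → 59.

59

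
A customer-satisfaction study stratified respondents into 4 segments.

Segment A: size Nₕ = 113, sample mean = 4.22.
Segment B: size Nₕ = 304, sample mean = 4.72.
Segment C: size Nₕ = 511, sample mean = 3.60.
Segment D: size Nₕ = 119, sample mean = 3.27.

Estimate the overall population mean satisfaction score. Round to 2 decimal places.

N = 113 + 304 + 511 + 119 = 1047.
Overall mean = Σ (Nₕ/N)·x̄ₕ — weight by population share, not a simple average.
Σ Nₕx̄ₕ = 113·4.22 + 304·4.72 + 511·3.60 + 119·3.27 = 476.86 + 1434.88 + 1839.6 + 389.13 = 4140.47.
Divide by N: 4140.47 / 1047 = 3.9546... → 3.95.

3.95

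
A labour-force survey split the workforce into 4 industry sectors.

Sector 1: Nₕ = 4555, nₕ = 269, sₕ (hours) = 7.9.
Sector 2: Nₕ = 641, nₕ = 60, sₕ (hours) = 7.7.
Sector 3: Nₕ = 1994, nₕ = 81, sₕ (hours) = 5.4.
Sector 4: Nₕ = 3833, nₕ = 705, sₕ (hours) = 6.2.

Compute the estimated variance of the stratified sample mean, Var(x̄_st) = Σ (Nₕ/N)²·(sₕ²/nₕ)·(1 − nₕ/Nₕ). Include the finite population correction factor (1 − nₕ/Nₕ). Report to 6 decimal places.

N = 11023; Wₕ = Nₕ/N.
sector 1: (4555/11023)²·7.9²/269·(1 − 269/4555) = 0.037277162
sector 2: (641/11023)²·7.7²/60·(1 − 60/641) = 0.003028759
sector 3: (1994/11023)²·5.4²/81·(1 − 81/1994) = 0.011301680
sector 4: (3833/11023)²·6.2²/705·(1 − 705/3833) = 0.005380222
Sum = 0.056987823 → 0.056988.

0.056988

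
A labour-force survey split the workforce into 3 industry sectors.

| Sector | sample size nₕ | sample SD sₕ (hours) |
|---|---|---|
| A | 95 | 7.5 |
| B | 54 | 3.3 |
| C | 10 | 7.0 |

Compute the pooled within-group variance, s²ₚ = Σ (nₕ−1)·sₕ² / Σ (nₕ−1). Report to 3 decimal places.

40.421

A: (95−1)·7.5² = 94·56.25 = 5287.5
B: (54−1)·3.3² = 53·10.89 = 577.17
C: (10−1)·7.0² = 9·49 = 441
Numerator = 6305.67; denominator = Σ(nₕ−1) = 156.
s²ₚ = 6305.67/156 = 40.42096... → 40.421.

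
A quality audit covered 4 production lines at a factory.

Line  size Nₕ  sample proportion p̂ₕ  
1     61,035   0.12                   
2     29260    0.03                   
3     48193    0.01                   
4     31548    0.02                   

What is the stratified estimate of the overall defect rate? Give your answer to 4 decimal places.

0.0548

N = 61035 + 29260 + 48193 + 31548 = 170036.
Overall proportion = Σ (Nₕ/N)·p̂ₕ.
Σ Nₕp̂ₕ = 7324.2 + 877.8 + 481.93 + 630.96 = 9314.89.
9314.89 / 170036 = 0.054782... → 0.0548.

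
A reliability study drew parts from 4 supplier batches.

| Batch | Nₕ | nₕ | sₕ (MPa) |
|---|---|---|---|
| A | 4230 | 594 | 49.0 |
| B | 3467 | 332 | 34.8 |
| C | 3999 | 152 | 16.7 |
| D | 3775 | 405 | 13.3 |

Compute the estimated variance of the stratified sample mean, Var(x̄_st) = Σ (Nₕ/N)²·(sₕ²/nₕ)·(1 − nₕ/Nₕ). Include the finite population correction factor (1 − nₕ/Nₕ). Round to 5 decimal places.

N = 15471. Term for each stratum: Wₕ²sₕ²/nₕ·(1−nₕ/Nₕ).
Var(x̄_st) = 0.25973662 + 0.16564374 + 0.11793051 + 0.02321445 = 0.56652531 → 0.56653.

0.56653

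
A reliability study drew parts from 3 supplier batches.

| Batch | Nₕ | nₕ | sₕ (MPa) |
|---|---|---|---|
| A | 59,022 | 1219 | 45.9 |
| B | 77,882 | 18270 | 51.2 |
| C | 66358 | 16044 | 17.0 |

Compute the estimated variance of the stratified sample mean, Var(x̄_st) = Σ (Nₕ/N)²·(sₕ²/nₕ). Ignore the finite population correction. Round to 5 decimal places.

0.16871

N = 203262; Wₕ = Nₕ/N.
batch A: (59022/203262)²·45.9²/1219 = 0.14572603
batch B: (77882/203262)²·51.2²/18270 = 0.02106508
batch C: (66358/203262)²·17.0²/16044 = 0.00191981
Sum = 0.16871092 → 0.16871.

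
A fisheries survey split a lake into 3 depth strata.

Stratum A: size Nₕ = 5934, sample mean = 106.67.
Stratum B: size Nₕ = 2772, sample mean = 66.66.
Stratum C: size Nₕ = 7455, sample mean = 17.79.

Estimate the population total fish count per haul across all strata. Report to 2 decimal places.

950385.75

Population total = Σ Nₕ·x̄ₕ (each stratum's size times its mean).
5934·106.67 + 2772·66.66 + 7455·17.79 = 632979.78 + 184781.52 + 132624.45 = 950385.75.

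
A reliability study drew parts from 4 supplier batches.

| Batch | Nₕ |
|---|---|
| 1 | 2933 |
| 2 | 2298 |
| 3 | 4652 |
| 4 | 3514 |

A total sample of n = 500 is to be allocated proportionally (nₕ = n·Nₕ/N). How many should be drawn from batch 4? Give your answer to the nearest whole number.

N = 2933 + 2298 + 4652 + 3514 = 13397.
n_4 = 500·3514/13397 = 131.149... → 131.

131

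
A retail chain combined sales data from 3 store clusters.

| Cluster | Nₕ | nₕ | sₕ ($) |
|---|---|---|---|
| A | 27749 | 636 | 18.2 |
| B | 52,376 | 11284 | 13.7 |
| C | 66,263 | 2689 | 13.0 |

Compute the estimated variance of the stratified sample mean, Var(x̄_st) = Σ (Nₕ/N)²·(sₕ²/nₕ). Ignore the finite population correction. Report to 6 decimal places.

0.033721

N = 146388; Wₕ = Nₕ/N.
cluster A: (27749/146388)²·18.2²/636 = 0.018714119
cluster B: (52376/146388)²·13.7²/11284 = 0.002129275
cluster C: (66263/146388)²·13.0²/2689 = 0.012877369
Sum = 0.033720763 → 0.033721.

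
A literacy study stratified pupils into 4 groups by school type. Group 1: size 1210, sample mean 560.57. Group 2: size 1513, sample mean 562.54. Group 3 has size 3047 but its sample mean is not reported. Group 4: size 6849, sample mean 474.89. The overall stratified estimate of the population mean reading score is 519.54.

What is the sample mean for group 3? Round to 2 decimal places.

Σ Nₕx̄ₕ = N·μ, so 3047·x̄_3 = 12619·519.54 − (1210·560.57 + 1513·562.54 + 6849·474.89).
= 6556075.26 − 4781934.33 = 1774140.93.
x̄_3 = 1774140.93 / 3047 = 582.2583... → 582.26.

582.26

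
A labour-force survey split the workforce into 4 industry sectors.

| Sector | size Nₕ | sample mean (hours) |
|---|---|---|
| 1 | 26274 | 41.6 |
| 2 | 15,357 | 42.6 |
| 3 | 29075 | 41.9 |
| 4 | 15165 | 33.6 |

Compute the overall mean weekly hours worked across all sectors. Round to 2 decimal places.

40.47

N = 85871; weights Wₕ = Nₕ/N = (0.3060, 0.1788, 0.3386, 0.1766).
x̄_st = Σ Wₕ·x̄ₕ = 0.3060·41.6 + 0.1788·42.6 + 0.3386·41.9 + 0.1766·33.6 ≈ 40.4676...
→ 40.47.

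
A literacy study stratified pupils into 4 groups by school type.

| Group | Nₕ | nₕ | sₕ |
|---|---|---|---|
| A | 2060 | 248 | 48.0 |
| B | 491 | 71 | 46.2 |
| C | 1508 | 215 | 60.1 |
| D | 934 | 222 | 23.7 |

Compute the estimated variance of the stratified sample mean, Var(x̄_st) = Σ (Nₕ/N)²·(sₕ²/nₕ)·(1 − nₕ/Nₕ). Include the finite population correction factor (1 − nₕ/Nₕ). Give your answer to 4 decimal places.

3.0212

N = 4993. Term for each stratum: Wₕ²sₕ²/nₕ·(1−nₕ/Nₕ).
Var(x̄_st) = 1.3910190 + 0.2486756 + 1.3139754 + 0.0674912 = 3.0211613 → 3.0212.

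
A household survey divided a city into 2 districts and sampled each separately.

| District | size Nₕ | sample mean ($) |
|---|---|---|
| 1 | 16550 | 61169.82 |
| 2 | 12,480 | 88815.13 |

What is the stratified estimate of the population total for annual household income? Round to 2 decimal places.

1: 16550·61169.82 = 1012360521
2: 12480·88815.13 = 1108412822.4
τ̂ = Σ Nₕx̄ₕ = 2120773343.40.

2120773343.40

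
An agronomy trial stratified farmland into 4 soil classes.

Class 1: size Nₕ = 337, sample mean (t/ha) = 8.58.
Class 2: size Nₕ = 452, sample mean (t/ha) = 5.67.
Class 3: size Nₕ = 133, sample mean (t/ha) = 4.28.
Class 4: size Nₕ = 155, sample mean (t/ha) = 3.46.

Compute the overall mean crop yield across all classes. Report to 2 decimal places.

6.09

N = 1077; weights Wₕ = Nₕ/N = (0.3129, 0.4197, 0.1235, 0.1439).
x̄_st = Σ Wₕ·x̄ₕ = 0.3129·8.58 + 0.4197·5.67 + 0.1235·4.28 + 0.1439·3.46 ≈ 6.0908...
→ 6.09.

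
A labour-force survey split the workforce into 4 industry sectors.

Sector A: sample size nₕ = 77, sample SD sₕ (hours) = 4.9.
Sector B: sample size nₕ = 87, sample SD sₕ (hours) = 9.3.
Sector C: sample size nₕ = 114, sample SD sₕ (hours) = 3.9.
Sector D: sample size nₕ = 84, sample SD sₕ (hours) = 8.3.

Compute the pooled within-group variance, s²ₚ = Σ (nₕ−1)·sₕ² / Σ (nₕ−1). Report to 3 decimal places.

46.647

A: (77−1)·4.9² = 76·24.01 = 1824.76
B: (87−1)·9.3² = 86·86.49 = 7438.14
C: (114−1)·3.9² = 113·15.21 = 1718.73
D: (84−1)·8.3² = 83·68.89 = 5717.87
Numerator = 16699.5; denominator = Σ(nₕ−1) = 358.
s²ₚ = 16699.5/358 = 46.64665... → 46.647.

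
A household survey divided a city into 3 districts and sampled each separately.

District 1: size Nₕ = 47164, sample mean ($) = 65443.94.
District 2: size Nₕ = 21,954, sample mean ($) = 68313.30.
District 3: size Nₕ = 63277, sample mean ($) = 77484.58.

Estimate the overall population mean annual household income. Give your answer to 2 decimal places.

71674.46

N = 47164 + 21954 + 63277 = 132395.
Overall mean = Σ (Nₕ/N)·x̄ₕ — weight by population share, not a simple average.
Σ Nₕx̄ₕ = 47164·65443.94 + 21954·68313.30 + 63277·77484.58 = 3086597986.16 + 1499750188.2 + 4902991768.66 = 9489339943.02.
Divide by N: 9489339943.02 / 132395 = 71674.4586... → 71674.46.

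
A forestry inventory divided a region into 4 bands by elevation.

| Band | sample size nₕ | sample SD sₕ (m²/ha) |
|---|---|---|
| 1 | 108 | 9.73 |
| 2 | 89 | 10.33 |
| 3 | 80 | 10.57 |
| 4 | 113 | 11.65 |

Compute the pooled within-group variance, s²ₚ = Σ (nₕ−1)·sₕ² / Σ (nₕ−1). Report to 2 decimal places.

112.82

1: (108−1)·9.73² = 107·94.6729 = 10130.0003
2: (89−1)·10.33² = 88·106.7089 = 9390.3832
3: (80−1)·10.57² = 79·111.7249 = 8826.2671
4: (113−1)·11.65² = 112·135.7225 = 15200.92
Numerator = 43547.5706; denominator = Σ(nₕ−1) = 386.
s²ₚ = 43547.5706/386 = 112.8175... → 112.82.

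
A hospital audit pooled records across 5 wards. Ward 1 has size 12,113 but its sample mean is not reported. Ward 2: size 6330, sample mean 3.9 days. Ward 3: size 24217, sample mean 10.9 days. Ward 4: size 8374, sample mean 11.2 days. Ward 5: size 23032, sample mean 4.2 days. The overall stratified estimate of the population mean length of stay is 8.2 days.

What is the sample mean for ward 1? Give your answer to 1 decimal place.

Σ Nₕx̄ₕ = N·μ, so 12113·x̄_1 = 74066·8.2 − (6330·3.9 + 24217·10.9 + 8374·11.2 + 23032·4.2).
= 607341.2 − 479175.5 = 128165.7.
x̄_1 = 128165.7 / 12113 = 10.581... → 10.6.

10.6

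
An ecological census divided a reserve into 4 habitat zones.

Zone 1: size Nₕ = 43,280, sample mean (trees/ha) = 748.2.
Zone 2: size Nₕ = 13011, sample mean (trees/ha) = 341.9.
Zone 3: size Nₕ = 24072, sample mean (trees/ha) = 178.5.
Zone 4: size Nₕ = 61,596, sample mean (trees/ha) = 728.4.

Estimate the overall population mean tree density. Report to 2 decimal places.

N = 43280 + 13011 + 24072 + 61596 = 141959.
Overall mean = Σ (Nₕ/N)·x̄ₕ — weight by population share, not a simple average.
Σ Nₕx̄ₕ = 43280·748.2 + 13011·341.9 + 24072·178.5 + 61596·728.4 = 32382096 + 4448460.9 + 4296852 + 44866526.4 = 85993935.3.
Divide by N: 85993935.3 / 141959 = 605.7660... → 605.77.

605.77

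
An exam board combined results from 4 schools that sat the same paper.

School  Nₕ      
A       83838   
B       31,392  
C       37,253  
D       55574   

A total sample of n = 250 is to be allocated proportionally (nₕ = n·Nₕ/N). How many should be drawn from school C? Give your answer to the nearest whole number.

45

N = 83838 + 31392 + 37253 + 55574 = 208057.
n_C = 250·37253/208057 = 44.763... → 45.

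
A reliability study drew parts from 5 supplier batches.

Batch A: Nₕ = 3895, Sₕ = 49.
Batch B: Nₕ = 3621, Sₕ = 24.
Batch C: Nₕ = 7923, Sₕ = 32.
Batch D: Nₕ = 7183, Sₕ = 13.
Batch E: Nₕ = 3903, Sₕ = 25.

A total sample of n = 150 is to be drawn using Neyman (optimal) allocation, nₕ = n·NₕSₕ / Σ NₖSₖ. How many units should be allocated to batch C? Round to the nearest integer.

Σ NₕSₕ = 3895·49 + 3621·24 + 7923·32 + 7183·13 + 3903·25 = 722249.
Share for C: 253536/722249 = 0.35104.
n_C = 150 × 0.35104 = 52.656... → 53.

53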